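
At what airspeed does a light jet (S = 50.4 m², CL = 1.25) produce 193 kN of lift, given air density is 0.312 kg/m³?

L = ½ρv²S·CL ⇒ v = √(2L/(ρ·S·CL))
v = √(2 × 1.93×10^5 / (0.312 × 50.4 × 1.25)) = √19640 = 140 m/s

v = 140 m/s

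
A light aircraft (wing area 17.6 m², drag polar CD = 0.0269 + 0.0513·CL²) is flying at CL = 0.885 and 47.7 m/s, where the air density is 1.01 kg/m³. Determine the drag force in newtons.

D = 1360 N

CD = 0.0269 + 0.0513 × 0.885² = 0.06708
D = ½ρv²S·CD = ½ × 1.01 × 47.7² × 17.6 × 0.06708 = 1360 N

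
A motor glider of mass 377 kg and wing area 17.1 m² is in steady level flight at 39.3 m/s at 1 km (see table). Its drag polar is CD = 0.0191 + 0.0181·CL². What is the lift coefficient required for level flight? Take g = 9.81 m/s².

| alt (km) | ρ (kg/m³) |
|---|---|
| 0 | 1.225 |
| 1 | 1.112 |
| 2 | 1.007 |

At 1 km, from the table: ρ = 1.112 kg/m³.
Weight W = mg = 377 × 9.81 = 3698.4 N; in level flight L = W.
Dynamic pressure q = 0.5 × 1.112 × 39.3² = 858.7 Pa.
Required CL = L/(qS) = 3698.4/(858.7·17.1) = 0.2519.

CL = 0.252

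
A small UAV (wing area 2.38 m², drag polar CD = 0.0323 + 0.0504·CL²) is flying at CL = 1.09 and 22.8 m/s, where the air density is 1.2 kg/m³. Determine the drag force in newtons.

D = 68.4 N

CD = 0.0323 + 0.0504 × 1.09² = 0.09218
D = ½ρv²S·CD = ½ × 1.2 × 22.8² × 2.38 × 0.09218 = 68.4 N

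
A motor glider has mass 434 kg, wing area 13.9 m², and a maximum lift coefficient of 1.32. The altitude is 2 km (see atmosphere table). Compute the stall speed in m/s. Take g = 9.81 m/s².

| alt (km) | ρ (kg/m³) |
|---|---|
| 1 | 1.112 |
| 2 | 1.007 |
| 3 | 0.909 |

V_stall = 21.5 m/s

At 2 km, from the table: ρ = 1.007 kg/m³.
At stall, lift equals weight: L = W = m·g = 434 × 9.81 = 4258 N.
From L = ½ρV²S·CL,max = W: V_stall = √(2W/(ρSCL,max)) = √(2·4258/(1.007·13.9·1.32))
V_stall = √460.9 = 21.5 m/s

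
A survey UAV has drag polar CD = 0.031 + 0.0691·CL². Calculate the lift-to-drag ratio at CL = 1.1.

L/D = 9.6

CD = 0.031 + 0.0691 × 1.1² = 0.1146
L/D = CL/CD = 1.1 / 0.1146 = 9.6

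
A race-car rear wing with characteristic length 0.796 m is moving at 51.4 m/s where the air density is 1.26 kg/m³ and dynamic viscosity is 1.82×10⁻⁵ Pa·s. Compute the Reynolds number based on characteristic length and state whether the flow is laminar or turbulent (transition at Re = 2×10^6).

Re = ρ·v·c/μ = 1.26 × 51.4 × 0.796 / (1.82×10⁻⁵) = 2.83×10^6
Since 2.83×10^6 > 2×10^6, the flow is turbulent.

Re = 2.83×10^6 (turbulent)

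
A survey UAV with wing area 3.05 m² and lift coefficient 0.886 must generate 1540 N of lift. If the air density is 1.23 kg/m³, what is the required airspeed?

v = 30.4 m/s

L = ½ρv²S·CL ⇒ v = √(2L/(ρ·S·CL))
v = √(2 × 1540 / (1.23 × 3.05 × 0.886)) = √926.6 = 30.4 m/s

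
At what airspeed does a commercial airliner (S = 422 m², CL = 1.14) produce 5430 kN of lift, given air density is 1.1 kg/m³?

L = ½ρv²S·CL ⇒ v = √(2L/(ρ·S·CL))
v = √(2 × 5.43×10^6 / (1.1 × 422 × 1.14)) = √20520 = 143 m/s

v = 143 m/s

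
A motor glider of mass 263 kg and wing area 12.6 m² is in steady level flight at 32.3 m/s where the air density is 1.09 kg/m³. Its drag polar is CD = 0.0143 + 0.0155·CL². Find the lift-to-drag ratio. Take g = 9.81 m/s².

L/D = 22.1

In steady level flight, lift balances weight: W = mg = 263 × 9.81 = 2580 N.
q = ½ρv² = ½ × 1.09 × 32.3² = 568.6 Pa.
Required CL = L/(qS) = 2580/(568.6·12.6) = 0.3601.
CD = 0.0143 + 0.0155 × 0.3601² = 0.01631.
L/D = CL/CD = 0.3601 / 0.01631 = 22.1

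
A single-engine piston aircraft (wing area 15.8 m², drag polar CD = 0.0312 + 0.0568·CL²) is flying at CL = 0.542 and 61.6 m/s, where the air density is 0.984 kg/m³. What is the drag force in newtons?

CD = 0.0312 + 0.0568 × 0.542² = 0.04789
D = ½ρv²S·CD = ½ × 0.984 × 61.6² × 15.8 × 0.04789 = 1410 N

D = 1410 N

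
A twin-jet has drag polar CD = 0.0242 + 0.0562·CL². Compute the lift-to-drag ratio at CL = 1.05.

CD = 0.0242 + 0.0562 × 1.05² = 0.08616
L/D = CL/CD = 1.05 / 0.08616 = 12.2

L/D = 12.2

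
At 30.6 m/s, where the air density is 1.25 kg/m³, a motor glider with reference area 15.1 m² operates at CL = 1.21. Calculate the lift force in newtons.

L = 10700 N

L = ½ρv²S·CL = ½ × 1.25 × 30.6² × 15.1 × 1.21 = 10700 N ≈ 10.7 kN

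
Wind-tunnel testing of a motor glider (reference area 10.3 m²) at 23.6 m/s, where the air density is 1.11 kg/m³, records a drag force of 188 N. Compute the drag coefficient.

CD = 0.059

From D = ½ρv²S·CD, rearranging gives CD = 2D/(ρv²S).
CD = 2 × 188 / (1.11 × 23.6² × 10.3) = 0.059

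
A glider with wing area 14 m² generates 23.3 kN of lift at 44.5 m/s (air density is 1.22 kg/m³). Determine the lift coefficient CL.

CL = 1.38

From L = ½ρv²S·CL, rearranging gives CL = 2L/(ρv²S).
CL = 2 × 23300 / (1.22 × 44.5² × 14) = 1.38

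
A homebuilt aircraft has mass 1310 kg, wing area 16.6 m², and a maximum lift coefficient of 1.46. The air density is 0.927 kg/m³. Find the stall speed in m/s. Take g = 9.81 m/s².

V_stall = 33.8 m/s

Weight W = mg = 1310 × 9.81 = 12850 N.
From L = ½ρV²S·CL,max = W: V_stall = √(2W/(ρSCL,max)) = √(2·12850/(0.927·16.6·1.46))
V_stall = √1144 = 33.8 m/s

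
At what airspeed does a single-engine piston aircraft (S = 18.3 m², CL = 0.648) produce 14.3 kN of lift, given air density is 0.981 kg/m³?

L = ½ρv²S·CL ⇒ v = √(2L/(ρ·S·CL))
v = √(2 × 14300 / (0.981 × 18.3 × 0.648)) = √2459 = 49.6 m/s

v = 49.6 m/s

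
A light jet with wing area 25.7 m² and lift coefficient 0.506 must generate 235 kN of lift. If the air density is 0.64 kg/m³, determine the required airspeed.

L = ½ρv²S·CL ⇒ v = √(2L/(ρ·S·CL))
v = √(2 × 2.35×10^5 / (0.64 × 25.7 × 0.506)) = √56470 = 238 m/s

v = 238 m/s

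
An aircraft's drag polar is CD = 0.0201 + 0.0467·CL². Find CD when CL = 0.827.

CD = 0.0201 + 0.0467 × 0.827² = 0.0201 + 0.03194 = 0.052

CD = 0.052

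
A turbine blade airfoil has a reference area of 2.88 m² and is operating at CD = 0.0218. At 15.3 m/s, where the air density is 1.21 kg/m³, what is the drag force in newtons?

D = ½ρv²S·CD = ½ × 1.21 × 15.3² × 2.88 × 0.0218 = 8.89 N

D = 8.89 N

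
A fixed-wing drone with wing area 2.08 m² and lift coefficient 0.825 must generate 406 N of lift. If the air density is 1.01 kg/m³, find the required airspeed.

L = ½ρv²S·CL ⇒ v = √(2L/(ρ·S·CL))
v = √(2 × 406 / (1.01 × 2.08 × 0.825)) = √468.5 = 21.6 m/s

v = 21.6 m/s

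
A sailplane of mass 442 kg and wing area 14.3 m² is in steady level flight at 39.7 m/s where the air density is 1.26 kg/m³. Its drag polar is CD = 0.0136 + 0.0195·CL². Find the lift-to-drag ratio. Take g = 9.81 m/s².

In steady level flight, lift balances weight: W = mg = 442 × 9.81 = 4336 N.
Dynamic pressure q = 0.5 × 1.26 × 39.7² = 992.9 Pa.
Required CL = L/(qS) = 4336/(992.9·14.3) = 0.3054.
CD = 0.0136 + 0.0195 × 0.3054² = 0.01542.
L/D = CL/CD = 0.3054 / 0.01542 = 19.8

L/D = 19.8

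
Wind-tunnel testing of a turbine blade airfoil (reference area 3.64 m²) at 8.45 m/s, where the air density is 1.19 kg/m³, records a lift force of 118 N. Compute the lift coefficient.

From L = ½ρv²S·CL, rearranging gives CL = 2L/(ρv²S).
CL = 2 × 118 / (1.19 × 8.45² × 3.64) = 0.763

CL = 0.763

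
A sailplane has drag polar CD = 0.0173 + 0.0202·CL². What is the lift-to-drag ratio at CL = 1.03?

L/D = 26.6

CD = 0.0173 + 0.0202 × 1.03² = 0.03873
L/D = CL/CD = 1.03 / 0.03873 = 26.6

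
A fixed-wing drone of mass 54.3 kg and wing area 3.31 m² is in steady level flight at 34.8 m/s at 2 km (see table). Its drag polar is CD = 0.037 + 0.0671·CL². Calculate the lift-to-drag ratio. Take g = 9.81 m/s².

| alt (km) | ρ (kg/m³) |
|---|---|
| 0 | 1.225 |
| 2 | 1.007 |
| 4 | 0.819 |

L/D = 6.33

At 2 km, from the table: ρ = 1.007 kg/m³.
Level flight ⇒ L = W = m·g = 54.3 × 9.81 = 532.68 N.
Dynamic pressure q = 0.5 × 1.007 × 34.8² = 609.8 Pa.
CL = 2W/(ρv²S) = 2×532.68/(1.007×34.8²×3.31) = 0.2639.
CD = 0.037 + 0.0671 × 0.2639² = 0.04167.
L/D = CL/CD = 0.2639 / 0.04167 = 6.33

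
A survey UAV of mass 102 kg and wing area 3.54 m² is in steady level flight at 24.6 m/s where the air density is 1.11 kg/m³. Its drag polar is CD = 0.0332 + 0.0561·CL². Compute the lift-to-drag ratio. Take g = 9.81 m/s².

In steady level flight, lift balances weight: W = mg = 102 × 9.81 = 1000.6 N.
q = ½ρv² = ½ × 1.11 × 24.6² = 335.9 Pa.
CL = W/(q·S) = 1000.6 / (335.9 × 3.54) = 0.8416.
CD = 0.0332 + 0.0561 × 0.8416² = 0.07293.
L/D = CL/CD = 0.8416 / 0.07293 = 11.5

L/D = 11.5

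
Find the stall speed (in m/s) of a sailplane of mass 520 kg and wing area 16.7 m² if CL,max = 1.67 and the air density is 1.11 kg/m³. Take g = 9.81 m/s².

V_stall = 18.2 m/s

Weight W = mg = 520 × 9.81 = 5101 N.
From L = ½ρV²S·CL,max = W: V_stall = √(2W/(ρSCL,max)) = √(2·5101/(1.11·16.7·1.67))
V_stall = √329.6 = 18.2 m/s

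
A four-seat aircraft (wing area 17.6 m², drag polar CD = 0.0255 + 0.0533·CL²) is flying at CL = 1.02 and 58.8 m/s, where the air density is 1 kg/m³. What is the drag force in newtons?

D = 2460 N

CD = 0.0255 + 0.0533 × 1.02² = 0.08095
D = ½ρv²S·CD = ½ × 1 × 58.8² × 17.6 × 0.08095 = 2460 N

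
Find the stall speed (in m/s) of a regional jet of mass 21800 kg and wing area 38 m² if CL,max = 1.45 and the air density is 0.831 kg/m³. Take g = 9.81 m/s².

At stall, lift equals weight: L = W = m·g = 21800 × 9.81 = 2.139×10^5 N.
From L = ½ρV²S·CL,max = W: V_stall = √(2W/(ρSCL,max)) = √(2·2.139×10^5/(0.831·38·1.45))
V_stall = √9341 = 96.6 m/s

V_stall = 96.6 m/s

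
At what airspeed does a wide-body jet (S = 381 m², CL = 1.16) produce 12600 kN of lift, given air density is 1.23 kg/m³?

L = ½ρv²S·CL ⇒ v = √(2L/(ρ·S·CL))
v = √(2 × 1.26×10^7 / (1.23 × 381 × 1.16)) = √46360 = 215 m/s

v = 215 m/s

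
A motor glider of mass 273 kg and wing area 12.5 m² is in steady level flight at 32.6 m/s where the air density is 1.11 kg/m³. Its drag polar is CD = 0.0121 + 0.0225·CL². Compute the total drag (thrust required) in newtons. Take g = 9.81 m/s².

D = 111 N

Level flight ⇒ L = W = m·g = 273 × 9.81 = 2678.1 N.
q = ½ρv² = ½ × 1.11 × 32.6² = 589.8 Pa.
CL = W/(q·S) = 2678.1 / (589.8 × 12.5) = 0.3632.
CD = 0.0121 + 0.0225 × 0.3632² = 0.01507.
D = q·S·CD = 589.8 × 12.5 × 0.01507 = 111.1 N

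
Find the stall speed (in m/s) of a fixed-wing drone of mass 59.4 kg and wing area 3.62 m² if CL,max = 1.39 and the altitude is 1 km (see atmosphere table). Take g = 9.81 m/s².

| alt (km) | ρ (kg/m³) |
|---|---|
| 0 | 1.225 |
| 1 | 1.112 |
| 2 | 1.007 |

V_stall = 14.4 m/s

At 1 km, from the table: ρ = 1.112 kg/m³.
At stall, lift equals weight: L = W = m·g = 59.4 × 9.81 = 582.7 N.
From L = ½ρV²S·CL,max = W: V_stall = √(2W/(ρSCL,max)) = √(2·582.7/(1.112·3.62·1.39))
V_stall = √208.3 = 14.4 m/s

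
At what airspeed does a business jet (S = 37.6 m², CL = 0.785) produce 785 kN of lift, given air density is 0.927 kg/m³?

v = 240 m/s

L = ½ρv²S·CL ⇒ v = √(2L/(ρ·S·CL))
v = √(2 × 7.85×10^5 / (0.927 × 37.6 × 0.785)) = √57380 = 240 m/s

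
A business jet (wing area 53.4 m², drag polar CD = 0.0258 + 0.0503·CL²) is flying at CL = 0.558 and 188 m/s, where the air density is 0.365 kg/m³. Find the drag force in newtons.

D = 14300 N

CD = 0.0258 + 0.0503 × 0.558² = 0.04146
D = ½ρv²S·CD = ½ × 0.365 × 188² × 53.4 × 0.04146 = 14300 N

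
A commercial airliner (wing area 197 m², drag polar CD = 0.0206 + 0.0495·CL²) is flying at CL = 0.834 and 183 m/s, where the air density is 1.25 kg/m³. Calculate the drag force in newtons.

CD = 0.0206 + 0.0495 × 0.834² = 0.05503
D = ½ρv²S·CD = ½ × 1.25 × 183² × 197 × 0.05503 = 2.27×10^5 N

D = 2.27×10^5 N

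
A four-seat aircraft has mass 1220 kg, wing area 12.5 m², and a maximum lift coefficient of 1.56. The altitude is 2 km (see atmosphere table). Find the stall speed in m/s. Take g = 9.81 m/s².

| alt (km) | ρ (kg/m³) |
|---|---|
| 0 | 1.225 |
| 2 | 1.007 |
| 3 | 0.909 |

V_stall = 34.9 m/s

At 2 km, from the table: ρ = 1.007 kg/m³.
Weight W = mg = 1220 × 9.81 = 11970 N.
V_stall = √(2W/(ρ·S·CL,max)) = √(2 × 11970 / (1.007 × 12.5 × 1.56))
V_stall = √1219 = 34.9 m/s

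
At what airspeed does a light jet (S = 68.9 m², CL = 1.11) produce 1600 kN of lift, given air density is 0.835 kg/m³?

v = 224 m/s

L = ½ρv²S·CL ⇒ v = √(2L/(ρ·S·CL))
v = √(2 × 1.6×10^6 / (0.835 × 68.9 × 1.11)) = √50110 = 224 m/s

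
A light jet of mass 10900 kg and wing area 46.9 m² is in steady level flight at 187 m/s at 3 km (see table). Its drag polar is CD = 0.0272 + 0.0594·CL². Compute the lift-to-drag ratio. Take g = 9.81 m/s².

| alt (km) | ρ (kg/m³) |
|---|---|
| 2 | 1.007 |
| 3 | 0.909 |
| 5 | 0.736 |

L/D = 5.05

At 3 km, from the table: ρ = 0.909 kg/m³.
In steady level flight, lift balances weight: W = mg = 10900 × 9.81 = 1.0693×10^5 N.
q = ½ρv² = ½ × 0.909 × 187² = 15890 Pa.
Required CL = L/(qS) = 1.0693×10^5/(15890·46.9) = 0.1435.
CD = 0.0272 + 0.0594 × 0.1435² = 0.02842.
L/D = CL/CD = 0.1435 / 0.02842 = 5.05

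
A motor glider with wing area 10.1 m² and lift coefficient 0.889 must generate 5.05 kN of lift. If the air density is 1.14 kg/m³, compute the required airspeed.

L = ½ρv²S·CL ⇒ v = √(2L/(ρ·S·CL))
v = √(2 × 5050 / (1.14 × 10.1 × 0.889)) = √986.7 = 31.4 m/s

v = 31.4 m/s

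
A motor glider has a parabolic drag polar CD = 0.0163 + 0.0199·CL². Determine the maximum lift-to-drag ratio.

For CD = CD0 + K·CL², (L/D)max occurs at CL* = √(CD0/K) and equals 1/(2√(K·CD0)).
(L/D)max = 1/(2√(0.0199 × 0.0163)) = 1/(2 × 0.01801) = 27.8

(L/D)max = 27.8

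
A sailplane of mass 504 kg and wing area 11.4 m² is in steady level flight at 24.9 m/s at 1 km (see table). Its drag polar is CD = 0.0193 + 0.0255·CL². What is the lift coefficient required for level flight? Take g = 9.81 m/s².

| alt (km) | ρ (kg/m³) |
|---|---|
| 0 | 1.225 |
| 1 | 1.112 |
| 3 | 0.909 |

At 1 km, from the table: ρ = 1.112 kg/m³.
Weight W = mg = 504 × 9.81 = 4944.2 N; in level flight L = W.
q = ½ρv² = ½ × 1.112 × 24.9² = 344.7 Pa.
CL = W/(q·S) = 4944.2 / (344.7 × 11.4) = 1.258.

CL = 1.26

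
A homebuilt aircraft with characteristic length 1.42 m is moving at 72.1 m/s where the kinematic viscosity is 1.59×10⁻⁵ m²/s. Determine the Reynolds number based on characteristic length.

Re = v·c/ν = 72.1 × 1.42 / (1.59×10⁻⁵) = 6.44×10^6

Re = 6.44×10^6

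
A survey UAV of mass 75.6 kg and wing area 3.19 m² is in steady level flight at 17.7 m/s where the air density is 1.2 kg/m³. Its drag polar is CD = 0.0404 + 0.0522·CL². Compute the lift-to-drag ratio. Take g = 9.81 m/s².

L/D = 10.3

In steady level flight, lift balances weight: W = mg = 75.6 × 9.81 = 741.64 N.
q = ½ρv² = ½ × 1.2 × 17.7² = 188 Pa.
CL = W/(q·S) = 741.64 / (188 × 3.19) = 1.237.
CD = 0.0404 + 0.0522 × 1.237² = 0.1203.
L/D = CL/CD = 1.237 / 0.1203 = 10.3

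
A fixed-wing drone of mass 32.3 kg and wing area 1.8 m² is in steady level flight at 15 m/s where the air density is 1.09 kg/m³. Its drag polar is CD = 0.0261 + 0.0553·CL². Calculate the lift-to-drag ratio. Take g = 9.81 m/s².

L/D = 10.2

In steady level flight, lift balances weight: W = mg = 32.3 × 9.81 = 316.86 N.
q = ½ρv² = ½ × 1.09 × 15² = 122.6 Pa.
CL = W/(q·S) = 316.86 / (122.6 × 1.8) = 1.436.
CD = 0.0261 + 0.0553 × 1.436² = 0.1401.
L/D = CL/CD = 1.436 / 0.1401 = 10.2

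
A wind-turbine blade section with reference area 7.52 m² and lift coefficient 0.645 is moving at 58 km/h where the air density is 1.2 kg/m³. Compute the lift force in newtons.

Convert speed: v = 58 km/h ÷ 3.6 = 16.11 m/s.
L = ½ρv²S·CL = ½ × 1.2 × 16.11² × 7.52 × 0.645 = 755 N

L = 755 N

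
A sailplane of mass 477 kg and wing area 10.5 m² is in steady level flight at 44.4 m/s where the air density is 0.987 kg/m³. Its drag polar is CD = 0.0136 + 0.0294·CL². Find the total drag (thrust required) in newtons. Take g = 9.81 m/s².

D = 202 N

Weight W = mg = 477 × 9.81 = 4679.4 N; in level flight L = W.
Dynamic pressure q = 0.5 × 0.987 × 44.4² = 972.9 Pa.
Required CL = L/(qS) = 4679.4/(972.9·10.5) = 0.4581.
CD = 0.0136 + 0.0294 × 0.4581² = 0.01977.
D = q·S·CD = 972.9 × 10.5 × 0.01977 = 201.9 N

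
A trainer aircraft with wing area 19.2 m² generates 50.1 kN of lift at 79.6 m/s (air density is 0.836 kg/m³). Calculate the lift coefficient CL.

From L = ½ρv²S·CL, rearranging gives CL = 2L/(ρv²S).
CL = 2 × 50100 / (0.836 × 79.6² × 19.2) = 0.985

CL = 0.985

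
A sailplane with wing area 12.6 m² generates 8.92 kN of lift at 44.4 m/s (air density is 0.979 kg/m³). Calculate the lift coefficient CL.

From L = ½ρv²S·CL, rearranging gives CL = 2L/(ρv²S).
CL = 2 × 8920 / (0.979 × 44.4² × 12.6) = 0.734

CL = 0.734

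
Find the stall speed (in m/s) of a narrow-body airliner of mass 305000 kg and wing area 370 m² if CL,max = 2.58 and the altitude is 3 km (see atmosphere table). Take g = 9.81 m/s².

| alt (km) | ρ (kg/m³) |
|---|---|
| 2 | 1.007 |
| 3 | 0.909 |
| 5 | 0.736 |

At 3 km, from the table: ρ = 0.909 kg/m³.
At stall, lift equals weight: L = W = m·g = 305000 × 9.81 = 2.992×10^6 N.
From L = ½ρV²S·CL,max = W: V_stall = √(2W/(ρSCL,max)) = √(2·2.992×10^6/(0.909·370·2.58))
V_stall = √6896 = 83 m/s

V_stall = 83 m/s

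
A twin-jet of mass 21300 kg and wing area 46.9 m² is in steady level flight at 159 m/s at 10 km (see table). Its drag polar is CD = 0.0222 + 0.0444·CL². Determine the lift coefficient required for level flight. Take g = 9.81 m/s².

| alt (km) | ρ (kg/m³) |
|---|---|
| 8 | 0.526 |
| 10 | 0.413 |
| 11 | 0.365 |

CL = 0.853

At 10 km, from the table: ρ = 0.413 kg/m³.
Level flight ⇒ L = W = m·g = 21300 × 9.81 = 2.0895×10^5 N.
q = ½ρv² = ½ × 0.413 × 159² = 5221 Pa.
CL = W/(q·S) = 2.0895×10^5 / (5221 × 46.9) = 0.8534.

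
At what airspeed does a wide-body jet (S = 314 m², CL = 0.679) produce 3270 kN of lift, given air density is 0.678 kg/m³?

L = ½ρv²S·CL ⇒ v = √(2L/(ρ·S·CL))
v = √(2 × 3.27×10^6 / (0.678 × 314 × 0.679)) = √45240 = 213 m/s

v = 213 m/s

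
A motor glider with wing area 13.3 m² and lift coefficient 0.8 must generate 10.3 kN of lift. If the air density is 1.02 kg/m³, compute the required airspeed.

L = ½ρv²S·CL ⇒ v = √(2L/(ρ·S·CL))
v = √(2 × 10300 / (1.02 × 13.3 × 0.8)) = √1898 = 43.6 m/s

v = 43.6 m/s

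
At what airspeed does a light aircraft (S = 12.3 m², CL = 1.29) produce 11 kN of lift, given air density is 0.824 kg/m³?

v = 41 m/s

L = ½ρv²S·CL ⇒ v = √(2L/(ρ·S·CL))
v = √(2 × 11000 / (0.824 × 12.3 × 1.29)) = √1683 = 41 m/s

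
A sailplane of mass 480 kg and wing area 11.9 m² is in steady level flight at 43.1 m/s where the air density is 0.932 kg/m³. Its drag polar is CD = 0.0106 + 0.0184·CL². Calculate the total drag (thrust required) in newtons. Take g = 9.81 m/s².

D = 149 N

Weight W = mg = 480 × 9.81 = 4708.8 N; in level flight L = W.
q = ½ρv² = ½ × 0.932 × 43.1² = 865.6 Pa.
CL = W/(q·S) = 4708.8 / (865.6 × 11.9) = 0.4571.
CD = 0.0106 + 0.0184 × 0.4571² = 0.01444.
D = q·S·CD = 865.6 × 11.9 × 0.01444 = 148.8 N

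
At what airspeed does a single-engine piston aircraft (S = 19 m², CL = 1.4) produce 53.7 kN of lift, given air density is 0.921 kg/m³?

v = 66.2 m/s

L = ½ρv²S·CL ⇒ v = √(2L/(ρ·S·CL))
v = √(2 × 53700 / (0.921 × 19 × 1.4)) = √4384 = 66.2 m/s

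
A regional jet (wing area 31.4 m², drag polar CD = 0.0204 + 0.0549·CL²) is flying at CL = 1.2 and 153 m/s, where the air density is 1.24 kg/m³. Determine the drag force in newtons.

D = 45300 N

CD = 0.0204 + 0.0549 × 1.2² = 0.09946
D = ½ρv²S·CD = ½ × 1.24 × 153² × 31.4 × 0.09946 = 45300 N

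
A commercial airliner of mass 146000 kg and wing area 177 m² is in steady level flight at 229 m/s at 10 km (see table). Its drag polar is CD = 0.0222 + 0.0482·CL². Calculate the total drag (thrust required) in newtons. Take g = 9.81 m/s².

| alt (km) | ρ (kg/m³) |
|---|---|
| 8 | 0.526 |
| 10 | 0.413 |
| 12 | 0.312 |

At 10 km, from the table: ρ = 0.413 kg/m³.
Level flight ⇒ L = W = m·g = 146000 × 9.81 = 1.4323×10^6 N.
Dynamic pressure q = 0.5 × 0.413 × 229² = 10830 Pa.
CL = 2W/(ρv²S) = 2×1.4323×10^6/(0.413×229²×177) = 0.7472.
CD = 0.0222 + 0.0482 × 0.7472² = 0.04911.
D = q·S·CD = 10830 × 177 × 0.04911 = 94140 N

D = 94100 N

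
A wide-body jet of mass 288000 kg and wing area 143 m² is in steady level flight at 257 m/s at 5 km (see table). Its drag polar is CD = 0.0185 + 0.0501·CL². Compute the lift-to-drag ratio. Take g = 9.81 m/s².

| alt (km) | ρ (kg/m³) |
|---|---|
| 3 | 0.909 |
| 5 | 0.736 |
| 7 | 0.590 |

L/D = 15.8

At 5 km, from the table: ρ = 0.736 kg/m³.
Level flight ⇒ L = W = m·g = 288000 × 9.81 = 2.8253×10^6 N.
Dynamic pressure q = 0.5 × 0.736 × 257² = 24310 Pa.
CL = 2W/(ρv²S) = 2×2.8253×10^6/(0.736×257²×143) = 0.8129.
CD = 0.0185 + 0.0501 × 0.8129² = 0.0516.
L/D = CL/CD = 0.8129 / 0.0516 = 15.8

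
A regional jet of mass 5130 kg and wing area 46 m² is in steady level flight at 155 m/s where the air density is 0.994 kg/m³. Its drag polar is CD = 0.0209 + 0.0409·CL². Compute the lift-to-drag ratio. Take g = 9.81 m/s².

Weight W = mg = 5130 × 9.81 = 50325 N; in level flight L = W.
Dynamic pressure q = 0.5 × 0.994 × 155² = 11940 Pa.
CL = 2W/(ρv²S) = 2×50325/(0.994×155²×46) = 0.09162.
CD = 0.0209 + 0.0409 × 0.09162² = 0.02124.
L/D = CL/CD = 0.09162 / 0.02124 = 4.31

L/D = 4.31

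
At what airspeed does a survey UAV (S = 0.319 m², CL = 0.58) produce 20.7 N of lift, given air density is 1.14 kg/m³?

L = ½ρv²S·CL ⇒ v = √(2L/(ρ·S·CL))
v = √(2 × 20.7 / (1.14 × 0.319 × 0.58)) = √196.3 = 14 m/s

v = 14 m/s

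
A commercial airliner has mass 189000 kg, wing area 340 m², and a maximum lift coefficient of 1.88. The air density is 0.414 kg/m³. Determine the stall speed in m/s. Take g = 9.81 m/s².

V_stall = 118 m/s

Weight W = mg = 189000 × 9.81 = 1.854×10^6 N.
V_stall = √(2W/(ρ·S·CL,max)) = √(2 × 1.854×10^6 / (0.414 × 340 × 1.88))
V_stall = √14010 = 118 m/s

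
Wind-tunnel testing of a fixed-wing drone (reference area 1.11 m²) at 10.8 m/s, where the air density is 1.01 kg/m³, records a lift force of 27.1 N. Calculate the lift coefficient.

CL = 0.414

From L = ½ρv²S·CL, rearranging gives CL = 2L/(ρv²S).
CL = 2 × 27.1 / (1.01 × 10.8² × 1.11) = 0.414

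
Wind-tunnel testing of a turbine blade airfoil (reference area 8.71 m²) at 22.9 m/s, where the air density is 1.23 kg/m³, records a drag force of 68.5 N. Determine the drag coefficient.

From D = ½ρv²S·CD, rearranging gives CD = 2D/(ρv²S).
CD = 2 × 68.5 / (1.23 × 22.9² × 8.71) = 0.0244

CD = 0.0244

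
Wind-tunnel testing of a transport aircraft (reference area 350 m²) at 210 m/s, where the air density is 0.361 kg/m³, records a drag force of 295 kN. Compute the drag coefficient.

From D = ½ρv²S·CD, rearranging gives CD = 2D/(ρv²S).
CD = 2 × 2.95×10^5 / (0.361 × 210² × 350) = 0.106

CD = 0.106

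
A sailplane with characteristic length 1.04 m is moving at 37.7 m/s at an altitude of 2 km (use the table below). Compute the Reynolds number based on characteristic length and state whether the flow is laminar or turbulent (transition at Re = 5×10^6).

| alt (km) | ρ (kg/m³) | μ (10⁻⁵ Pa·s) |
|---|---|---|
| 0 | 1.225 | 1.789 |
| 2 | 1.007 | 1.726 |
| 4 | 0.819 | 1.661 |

Re = 2.29×10^6 (laminar)

At 2 km, from the table: ρ = 1.007 kg/m³, μ = 1.726×10⁻⁵ Pa·s.
Re = ρ·v·c/μ = 1.007 × 37.7 × 1.04 / (1.726×10⁻⁵) = 2.29×10^6
Since 2.29×10^6 < 5×10^6, the flow is laminar.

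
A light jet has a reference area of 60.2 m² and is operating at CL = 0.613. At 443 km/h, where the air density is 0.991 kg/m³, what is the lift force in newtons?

L = 2.77×10^5 N

Convert speed: v = 443 km/h ÷ 3.6 = 123.1 m/s.
Dynamic pressure q = ½ρv² = ½ × 0.991 × 123.1² = 7503 Pa.
L = q·S·CL = 7503 × 60.2 × 0.613 = 2.77×10^5 N ≈ 277 kN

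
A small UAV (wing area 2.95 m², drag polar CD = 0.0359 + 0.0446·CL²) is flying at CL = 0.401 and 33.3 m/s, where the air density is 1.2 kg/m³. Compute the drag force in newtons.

D = 84.5 N

CD = 0.0359 + 0.0446 × 0.401² = 0.04307
D = ½ρv²S·CD = ½ × 1.2 × 33.3² × 2.95 × 0.04307 = 84.5 N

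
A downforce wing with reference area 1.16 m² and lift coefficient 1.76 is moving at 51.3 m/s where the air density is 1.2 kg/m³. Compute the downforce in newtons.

L = 3220 N

Dynamic pressure q = ½ρv² = ½ × 1.2 × 51.3² = 1579 Pa.
L = q·S·CL = 1579 × 1.16 × 1.76 = 3220 N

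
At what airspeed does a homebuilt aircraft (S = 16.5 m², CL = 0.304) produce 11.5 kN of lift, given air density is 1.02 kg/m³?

v = 67 m/s

L = ½ρv²S·CL ⇒ v = √(2L/(ρ·S·CL))
v = √(2 × 11500 / (1.02 × 16.5 × 0.304)) = √4495 = 67 m/s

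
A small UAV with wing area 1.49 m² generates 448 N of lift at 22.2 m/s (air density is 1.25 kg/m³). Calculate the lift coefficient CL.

CL = 0.976

From L = ½ρv²S·CL, rearranging gives CL = 2L/(ρv²S).
CL = 2 × 448 / (1.25 × 22.2² × 1.49) = 0.976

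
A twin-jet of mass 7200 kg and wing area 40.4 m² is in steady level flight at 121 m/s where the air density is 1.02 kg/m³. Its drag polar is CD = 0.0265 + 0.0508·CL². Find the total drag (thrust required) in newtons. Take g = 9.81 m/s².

D = 8830 N

Level flight ⇒ L = W = m·g = 7200 × 9.81 = 70632 N.
Dynamic pressure q = 0.5 × 1.02 × 121² = 7467 Pa.
CL = 2W/(ρv²S) = 2×70632/(1.02×121²×40.4) = 0.2341.
CD = 0.0265 + 0.0508 × 0.2341² = 0.02928.
D = q·S·CD = 7467 × 40.4 × 0.02928 = 8834 N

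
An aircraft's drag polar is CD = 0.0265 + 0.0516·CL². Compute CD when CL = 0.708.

CD = 0.0265 + 0.0516 × 0.708² = 0.0265 + 0.02587 = 0.0524

CD = 0.0524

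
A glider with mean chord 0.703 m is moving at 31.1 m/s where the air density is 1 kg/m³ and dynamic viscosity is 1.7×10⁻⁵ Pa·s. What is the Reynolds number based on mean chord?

Re = 1.29×10^6

Re = ρ·v·c/μ = 1 × 31.1 × 0.703 / (1.7×10⁻⁵) = 1.29×10^6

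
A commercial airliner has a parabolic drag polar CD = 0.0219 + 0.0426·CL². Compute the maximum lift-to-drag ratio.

(L/D)max = 16.4

For CD = CD0 + K·CL², (L/D)max occurs at CL* = √(CD0/K) and equals 1/(2√(K·CD0)).
(L/D)max = 1/(2√(0.0426 × 0.0219)) = 1/(2 × 0.03054) = 16.4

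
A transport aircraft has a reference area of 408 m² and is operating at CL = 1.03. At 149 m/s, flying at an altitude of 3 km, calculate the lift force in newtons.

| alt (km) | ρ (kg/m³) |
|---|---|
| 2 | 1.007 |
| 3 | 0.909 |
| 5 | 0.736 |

At 3 km, from the table: ρ = 0.909 kg/m³.
Dynamic pressure q = ½ρv² = ½ × 0.909 × 149² = 10090 Pa.
L = q·S·CL = 10090 × 408 × 1.03 = 4.24×10^6 N ≈ 4240 kN

L = 4.24×10^6 N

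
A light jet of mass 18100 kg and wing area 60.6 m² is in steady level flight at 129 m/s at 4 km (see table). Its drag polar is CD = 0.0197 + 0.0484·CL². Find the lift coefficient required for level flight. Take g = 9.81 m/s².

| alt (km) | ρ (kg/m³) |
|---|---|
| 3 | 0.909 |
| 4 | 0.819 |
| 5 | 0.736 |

At 4 km, from the table: ρ = 0.819 kg/m³.
In steady level flight, lift balances weight: W = mg = 18100 × 9.81 = 1.7756×10^5 N.
q = ½ρv² = ½ × 0.819 × 129² = 6814 Pa.
CL = 2W/(ρv²S) = 2×1.7756×10^5/(0.819×129²×60.6) = 0.43.

CL = 0.43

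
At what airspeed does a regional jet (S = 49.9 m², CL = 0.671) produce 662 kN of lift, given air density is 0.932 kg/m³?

v = 206 m/s

L = ½ρv²S·CL ⇒ v = √(2L/(ρ·S·CL))
v = √(2 × 6.62×10^5 / (0.932 × 49.9 × 0.671)) = √42430 = 206 m/s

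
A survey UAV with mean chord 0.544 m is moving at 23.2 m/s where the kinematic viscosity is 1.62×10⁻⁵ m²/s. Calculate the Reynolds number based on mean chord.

Re = v·c/ν = 23.2 × 0.544 / (1.62×10⁻⁵) = 7.79×10^5

Re = 7.79×10^5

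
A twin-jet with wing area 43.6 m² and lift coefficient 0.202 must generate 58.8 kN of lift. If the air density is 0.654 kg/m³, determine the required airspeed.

L = ½ρv²S·CL ⇒ v = √(2L/(ρ·S·CL))
v = √(2 × 58800 / (0.654 × 43.6 × 0.202)) = √20420 = 143 m/s

v = 143 m/s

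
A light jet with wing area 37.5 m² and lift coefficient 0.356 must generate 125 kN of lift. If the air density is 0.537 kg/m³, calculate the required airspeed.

L = ½ρv²S·CL ⇒ v = √(2L/(ρ·S·CL))
v = √(2 × 1.25×10^5 / (0.537 × 37.5 × 0.356)) = √34870 = 187 m/s

v = 187 m/s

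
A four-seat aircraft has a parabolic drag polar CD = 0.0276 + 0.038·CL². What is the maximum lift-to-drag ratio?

(L/D)max = 15.4

For CD = CD0 + K·CL², (L/D)max occurs at CL* = √(CD0/K) and equals 1/(2√(K·CD0)).
(L/D)max = 1/(2√(0.038 × 0.0276)) = 1/(2 × 0.03239) = 15.4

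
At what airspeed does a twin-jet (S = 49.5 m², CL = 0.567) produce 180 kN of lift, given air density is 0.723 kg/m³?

L = ½ρv²S·CL ⇒ v = √(2L/(ρ·S·CL))
v = √(2 × 1.8×10^5 / (0.723 × 49.5 × 0.567)) = √17740 = 133 m/s

v = 133 m/s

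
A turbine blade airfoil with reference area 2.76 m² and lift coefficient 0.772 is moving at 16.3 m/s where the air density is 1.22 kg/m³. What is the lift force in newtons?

L = 345 N

Dynamic pressure q = ½ρv² = ½ × 1.22 × 16.3² = 162.1 Pa.
L = q·S·CL = 162.1 × 2.76 × 0.772 = 345 N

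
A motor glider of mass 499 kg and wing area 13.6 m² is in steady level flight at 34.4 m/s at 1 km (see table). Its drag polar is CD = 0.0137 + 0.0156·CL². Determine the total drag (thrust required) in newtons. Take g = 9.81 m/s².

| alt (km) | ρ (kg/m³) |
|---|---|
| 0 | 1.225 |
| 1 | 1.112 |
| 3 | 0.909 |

At 1 km, from the table: ρ = 1.112 kg/m³.
Level flight ⇒ L = W = m·g = 499 × 9.81 = 4895.2 N.
Dynamic pressure q = 0.5 × 1.112 × 34.4² = 657.9 Pa.
Required CL = L/(qS) = 4895.2/(657.9·13.6) = 0.5471.
CD = 0.0137 + 0.0156 × 0.5471² = 0.01837.
D = q·S·CD = 657.9 × 13.6 × 0.01837 = 164.4 N

D = 164 N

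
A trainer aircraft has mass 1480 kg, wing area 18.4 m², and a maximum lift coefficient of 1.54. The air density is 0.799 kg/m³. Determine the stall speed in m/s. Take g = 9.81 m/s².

Stall occurs when L = W at CL,max. W = mg = 1480 × 9.81 = 14520 N.
From L = ½ρV²S·CL,max = W: V_stall = √(2W/(ρSCL,max)) = √(2·14520/(0.799·18.4·1.54))
V_stall = √1283 = 35.8 m/s

V_stall = 35.8 m/s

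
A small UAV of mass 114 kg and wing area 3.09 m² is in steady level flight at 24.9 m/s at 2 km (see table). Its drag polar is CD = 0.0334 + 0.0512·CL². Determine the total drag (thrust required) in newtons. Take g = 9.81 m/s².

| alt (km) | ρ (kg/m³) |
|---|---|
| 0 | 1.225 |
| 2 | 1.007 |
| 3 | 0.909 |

At 2 km, from the table: ρ = 1.007 kg/m³.
Level flight ⇒ L = W = m·g = 114 × 9.81 = 1118.3 N.
Dynamic pressure q = 0.5 × 1.007 × 24.9² = 312.2 Pa.
CL = 2W/(ρv²S) = 2×1118.3/(1.007×24.9²×3.09) = 1.159.
CD = 0.0334 + 0.0512 × 1.159² = 0.1022.
D = q·S·CD = 312.2 × 3.09 × 0.1022 = 98.6 N

D = 98.6 N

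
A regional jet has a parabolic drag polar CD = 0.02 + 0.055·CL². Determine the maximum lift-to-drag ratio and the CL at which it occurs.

For CD = CD0 + K·CL², (L/D)max occurs at CL* = √(CD0/K) and equals 1/(2√(K·CD0)).
(L/D)max = 1/(2√(0.055 × 0.02)) = 1/(2 × 0.03317) = 15.1
CL* = √(0.02/0.055) = 0.603

(L/D)max = 15.1, at CL = 0.603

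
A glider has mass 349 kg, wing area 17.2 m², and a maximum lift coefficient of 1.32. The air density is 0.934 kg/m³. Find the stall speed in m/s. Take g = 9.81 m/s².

V_stall = 18 m/s

At stall, lift equals weight: L = W = m·g = 349 × 9.81 = 3424 N.
V_stall = √(2W/(ρ·S·CL,max)) = √(2 × 3424 / (0.934 × 17.2 × 1.32))
V_stall = √322.9 = 18 m/s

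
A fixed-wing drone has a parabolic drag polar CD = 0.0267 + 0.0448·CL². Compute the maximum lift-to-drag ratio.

(L/D)max = 14.5

For CD = CD0 + K·CL², (L/D)max occurs at CL* = √(CD0/K) and equals 1/(2√(K·CD0)).
(L/D)max = 1/(2√(0.0448 × 0.0267)) = 1/(2 × 0.03459) = 14.5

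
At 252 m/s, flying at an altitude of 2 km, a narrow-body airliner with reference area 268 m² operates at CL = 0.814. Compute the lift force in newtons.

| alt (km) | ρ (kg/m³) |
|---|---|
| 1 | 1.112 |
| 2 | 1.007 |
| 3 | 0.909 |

L = 6.98×10^6 N

At 2 km, from the table: ρ = 1.007 kg/m³.
L = ½ρv²S·CL = ½ × 1.007 × 252² × 268 × 0.814 = 6.98×10^6 N ≈ 6980 kN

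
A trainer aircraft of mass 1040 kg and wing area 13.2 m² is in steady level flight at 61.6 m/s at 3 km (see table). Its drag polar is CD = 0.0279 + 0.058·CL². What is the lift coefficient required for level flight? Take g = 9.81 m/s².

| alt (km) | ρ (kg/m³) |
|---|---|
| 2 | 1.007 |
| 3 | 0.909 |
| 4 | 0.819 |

At 3 km, from the table: ρ = 0.909 kg/m³.
Level flight ⇒ L = W = m·g = 1040 × 9.81 = 10202 N.
q = ½ρv² = ½ × 0.909 × 61.6² = 1725 Pa.
CL = W/(q·S) = 10202 / (1725 × 13.2) = 0.4482.

CL = 0.448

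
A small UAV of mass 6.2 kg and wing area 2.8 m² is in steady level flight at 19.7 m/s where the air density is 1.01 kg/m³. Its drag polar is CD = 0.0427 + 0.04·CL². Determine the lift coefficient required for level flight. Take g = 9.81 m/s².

Level flight ⇒ L = W = m·g = 6.2 × 9.81 = 60.822 N.
q = ½ρv² = ½ × 1.01 × 19.7² = 196 Pa.
CL = W/(q·S) = 60.822 / (196 × 2.8) = 0.1108.

CL = 0.111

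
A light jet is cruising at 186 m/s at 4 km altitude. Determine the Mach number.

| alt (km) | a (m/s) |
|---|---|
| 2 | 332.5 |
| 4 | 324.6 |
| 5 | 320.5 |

At 4 km, from the table: a = 324.6 m/s.
M = v/a = 186 / 324.6 = 0.573

M = 0.573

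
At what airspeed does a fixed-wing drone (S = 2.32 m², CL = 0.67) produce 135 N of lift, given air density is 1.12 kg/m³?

L = ½ρv²S·CL ⇒ v = √(2L/(ρ·S·CL))
v = √(2 × 135 / (1.12 × 2.32 × 0.67)) = √155.1 = 12.5 m/s

v = 12.5 m/s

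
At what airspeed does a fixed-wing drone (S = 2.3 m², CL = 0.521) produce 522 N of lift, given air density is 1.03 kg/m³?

v = 29.1 m/s

L = ½ρv²S·CL ⇒ v = √(2L/(ρ·S·CL))
v = √(2 × 522 / (1.03 × 2.3 × 0.521)) = √845.9 = 29.1 m/s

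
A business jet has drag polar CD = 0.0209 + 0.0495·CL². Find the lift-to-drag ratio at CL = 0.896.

CD = 0.0209 + 0.0495 × 0.896² = 0.06064
L/D = CL/CD = 0.896 / 0.06064 = 14.8

L/D = 14.8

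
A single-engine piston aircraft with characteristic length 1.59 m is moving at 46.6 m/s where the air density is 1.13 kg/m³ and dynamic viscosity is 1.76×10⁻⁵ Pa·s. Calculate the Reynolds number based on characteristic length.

Re = 4.76×10^6

Re = ρ·v·c/μ = 1.13 × 46.6 × 1.59 / (1.76×10⁻⁵) = 4.76×10^6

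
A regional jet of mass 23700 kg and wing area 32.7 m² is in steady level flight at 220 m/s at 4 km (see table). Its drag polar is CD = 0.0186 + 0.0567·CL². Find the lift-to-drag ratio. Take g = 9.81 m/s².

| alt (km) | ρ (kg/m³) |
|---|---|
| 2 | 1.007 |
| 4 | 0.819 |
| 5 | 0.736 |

At 4 km, from the table: ρ = 0.819 kg/m³.
In steady level flight, lift balances weight: W = mg = 23700 × 9.81 = 2.325×10^5 N.
q = ½ρv² = ½ × 0.819 × 220² = 19820 Pa.
Required CL = L/(qS) = 2.325×10^5/(19820·32.7) = 0.3587.
CD = 0.0186 + 0.0567 × 0.3587² = 0.0259.
L/D = CL/CD = 0.3587 / 0.0259 = 13.9

L/D = 13.9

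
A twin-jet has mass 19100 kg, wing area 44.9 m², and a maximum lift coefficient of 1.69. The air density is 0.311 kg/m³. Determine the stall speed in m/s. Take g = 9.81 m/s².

Weight W = mg = 19100 × 9.81 = 1.874×10^5 N.
V_stall = √(2W/(ρ·S·CL,max)) = √(2 × 1.874×10^5 / (0.311 × 44.9 × 1.69))
V_stall = √15880 = 126 m/s

V_stall = 126 m/s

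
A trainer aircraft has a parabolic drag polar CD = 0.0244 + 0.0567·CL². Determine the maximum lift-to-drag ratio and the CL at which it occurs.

For CD = CD0 + K·CL², (L/D)max occurs at CL* = √(CD0/K) and equals 1/(2√(K·CD0)).
(L/D)max = 1/(2√(0.0567 × 0.0244)) = 1/(2 × 0.0372) = 13.4
CL* = √(0.0244/0.0567) = 0.656

(L/D)max = 13.4, at CL = 0.656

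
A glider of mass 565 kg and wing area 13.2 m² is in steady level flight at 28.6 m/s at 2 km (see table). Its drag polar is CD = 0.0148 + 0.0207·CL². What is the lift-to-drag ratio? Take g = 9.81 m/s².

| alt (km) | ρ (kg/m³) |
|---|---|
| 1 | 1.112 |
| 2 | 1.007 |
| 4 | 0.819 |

L/D = 28.1

At 2 km, from the table: ρ = 1.007 kg/m³.
Weight W = mg = 565 × 9.81 = 5542.7 N; in level flight L = W.
Dynamic pressure q = 0.5 × 1.007 × 28.6² = 411.8 Pa.
CL = 2W/(ρv²S) = 2×5542.7/(1.007×28.6²×13.2) = 1.02.
CD = 0.0148 + 0.0207 × 1.02² = 0.03632.
L/D = CL/CD = 1.02 / 0.03632 = 28.1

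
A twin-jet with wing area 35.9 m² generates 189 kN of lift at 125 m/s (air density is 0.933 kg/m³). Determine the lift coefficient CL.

From L = ½ρv²S·CL, rearranging gives CL = 2L/(ρv²S).
CL = 2 × 1.89×10^5 / (0.933 × 125² × 35.9) = 0.722

CL = 0.722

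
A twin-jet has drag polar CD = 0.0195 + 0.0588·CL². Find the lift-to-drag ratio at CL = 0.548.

CD = 0.0195 + 0.0588 × 0.548² = 0.03716
L/D = CL/CD = 0.548 / 0.03716 = 14.7

L/D = 14.7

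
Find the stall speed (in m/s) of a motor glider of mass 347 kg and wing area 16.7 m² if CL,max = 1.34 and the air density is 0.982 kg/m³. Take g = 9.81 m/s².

Stall occurs when L = W at CL,max. W = mg = 347 × 9.81 = 3404 N.
From L = ½ρV²S·CL,max = W: V_stall = √(2W/(ρSCL,max)) = √(2·3404/(0.982·16.7·1.34))
V_stall = √309.8 = 17.6 m/s

V_stall = 17.6 m/s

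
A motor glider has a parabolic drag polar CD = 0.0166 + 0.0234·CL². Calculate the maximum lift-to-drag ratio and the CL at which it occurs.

(L/D)max = 25.4, at CL = 0.842

For CD = CD0 + K·CL², (L/D)max occurs at CL* = √(CD0/K) and equals 1/(2√(K·CD0)).
(L/D)max = 1/(2√(0.0234 × 0.0166)) = 1/(2 × 0.01971) = 25.4
CL* = √(0.0166/0.0234) = 0.842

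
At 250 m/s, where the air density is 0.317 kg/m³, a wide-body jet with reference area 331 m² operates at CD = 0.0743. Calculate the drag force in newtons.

Dynamic pressure q = ½ρv² = ½ × 0.317 × 250² = 9906 Pa.
D = q·S·CD = 9906 × 331 × 0.0743 = 2.44×10^5 N ≈ 244 kN

D = 2.44×10^5 N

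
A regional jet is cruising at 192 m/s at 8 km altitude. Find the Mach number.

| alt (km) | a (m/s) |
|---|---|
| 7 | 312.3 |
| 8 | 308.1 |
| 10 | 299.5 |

M = 0.623

At 8 km, from the table: a = 308.1 m/s.
M = v/a = 192 / 308.1 = 0.623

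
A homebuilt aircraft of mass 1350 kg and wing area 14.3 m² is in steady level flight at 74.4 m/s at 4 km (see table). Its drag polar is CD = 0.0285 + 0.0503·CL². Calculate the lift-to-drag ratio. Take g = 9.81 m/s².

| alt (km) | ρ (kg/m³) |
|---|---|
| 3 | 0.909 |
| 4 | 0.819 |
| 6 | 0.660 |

L/D = 11.1

At 4 km, from the table: ρ = 0.819 kg/m³.
Level flight ⇒ L = W = m·g = 1350 × 9.81 = 13244 N.
Dynamic pressure q = 0.5 × 0.819 × 74.4² = 2267 Pa.
Required CL = L/(qS) = 13244/(2267·14.3) = 0.4086.
CD = 0.0285 + 0.0503 × 0.4086² = 0.0369.
L/D = CL/CD = 0.4086 / 0.0369 = 11.1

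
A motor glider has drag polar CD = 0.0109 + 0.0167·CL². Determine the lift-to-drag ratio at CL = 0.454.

L/D = 31.7

CD = 0.0109 + 0.0167 × 0.454² = 0.01434
L/D = CL/CD = 0.454 / 0.01434 = 31.7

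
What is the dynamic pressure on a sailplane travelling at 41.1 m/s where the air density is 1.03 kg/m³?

q = ½ρv² = ½ × 1.03 × 41.1² = 870 Pa

q = 870 Pa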